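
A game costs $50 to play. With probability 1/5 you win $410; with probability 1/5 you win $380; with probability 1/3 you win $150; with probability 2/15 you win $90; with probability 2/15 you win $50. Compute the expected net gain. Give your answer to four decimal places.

176.6667

E[payout] = 410·1/5 + 380·1/5 + 150·1/3 + 90·2/15 + 50·2/15
 = 82 + 76 + 50 + 12 + 20/3
 = 680/3
Net = 680/3 - 50 = 530/3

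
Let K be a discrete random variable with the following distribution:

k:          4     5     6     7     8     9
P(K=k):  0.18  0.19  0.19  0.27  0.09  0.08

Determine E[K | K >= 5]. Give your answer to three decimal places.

P(K >= 5) = 0.19 + 0.19 + 0.27 + 0.09 + 0.08 = 0.82.
E[K | K >= 5] = [5·0.19 + 6·0.19 + 7·0.27 + 8·0.09 + 9·0.08] / 0.82
 = 5.42 / 0.82
 = 271/41

6.610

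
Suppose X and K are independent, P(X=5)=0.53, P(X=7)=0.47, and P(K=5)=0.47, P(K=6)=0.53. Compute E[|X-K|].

0.9718

E[|X-K|] = Σ_x Σ_k |x-k| · P(X=x)P(K=k)
 = 0·0.2491 + 1·0.2809 + 2·0.2209 + 1·0.2491
 = 0 + 0.2809 + 0.4418 + 0.2491
 = 0.9718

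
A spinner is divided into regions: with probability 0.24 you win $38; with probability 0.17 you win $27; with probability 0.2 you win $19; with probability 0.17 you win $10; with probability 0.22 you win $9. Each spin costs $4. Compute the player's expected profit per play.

E[payout] = 38·0.24 + 27·0.17 + 19·0.2 + 10·0.17 + 9·0.22
 = 9.12 + 4.59 + 3.8 + 1.7 + 1.98
 = 21.19
Net = 21.19 - 4 = 17.19

17.19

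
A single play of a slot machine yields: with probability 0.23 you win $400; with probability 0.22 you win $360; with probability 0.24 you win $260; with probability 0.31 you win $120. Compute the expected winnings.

E[payout] = 400·0.23 + 360·0.22 + 260·0.24 + 120·0.31
 = 92 + 79.2 + 62.4 + 37.2
 = 270.8

270.8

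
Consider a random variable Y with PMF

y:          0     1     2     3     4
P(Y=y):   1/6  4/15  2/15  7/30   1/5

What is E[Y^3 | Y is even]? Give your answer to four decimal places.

P(Y is even) = 1/6 + 2/15 + 1/5 = 1/2.
E[Y^3 | Y is even] = [0·1/6 + 8·2/15 + 64·1/5] / (1/2)
 = 208/15 / (1/2)
 = 416/15

27.7333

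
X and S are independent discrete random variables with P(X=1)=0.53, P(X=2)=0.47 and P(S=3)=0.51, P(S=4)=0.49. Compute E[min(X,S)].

1.47

E[min(X,S)] = Σ_x Σ_s min(x,s) · P(X=x)P(S=s)
 = 1·0.2703 + 1·0.2597 + 2·0.2397 + 2·0.2303
 = 0.2703 + 0.2597 + 0.4794 + 0.4606
 = 1.47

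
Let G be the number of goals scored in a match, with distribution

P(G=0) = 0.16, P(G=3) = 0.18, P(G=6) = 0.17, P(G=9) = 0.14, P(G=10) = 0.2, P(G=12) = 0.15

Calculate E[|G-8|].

3.66

E[|G-8|] = Σ |g-8|·P(G=g)
 = 8·0.16 + 5·0.18 + 2·0.17 + 1·0.14 + 2·0.2 + 4·0.15
 = 1.28 + 0.9 + 0.34 + 0.14 + 0.4 + 0.6
 = 3.66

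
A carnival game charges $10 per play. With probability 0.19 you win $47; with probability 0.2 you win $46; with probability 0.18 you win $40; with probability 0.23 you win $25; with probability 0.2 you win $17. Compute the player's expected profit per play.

E[payout] = 47·0.19 + 46·0.2 + 40·0.18 + 25·0.23 + 17·0.2
 = 8.93 + 9.2 + 7.2 + 5.75 + 3.4
 = 34.48
Net = 34.48 - 10 = 24.48

24.48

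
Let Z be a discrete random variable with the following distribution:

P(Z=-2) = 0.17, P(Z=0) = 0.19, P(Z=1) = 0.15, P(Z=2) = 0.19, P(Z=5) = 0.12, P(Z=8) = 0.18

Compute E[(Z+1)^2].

21.57

E[(Z+1)^2] = Σ (z+1)^2·P(Z=z)
 = 1·0.17 + 1·0.19 + 4·0.15 + 9·0.19 + 36·0.12 + 81·0.18
 = 0.17 + 0.19 + 0.6 + 1.71 + 4.32 + 14.58
 = 21.57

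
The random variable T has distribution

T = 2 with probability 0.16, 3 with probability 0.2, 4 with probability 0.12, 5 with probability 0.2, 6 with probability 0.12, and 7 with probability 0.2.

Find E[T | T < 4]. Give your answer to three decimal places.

P(T < 4) = 0.16 + 0.2 = 0.36.
E[T | T < 4] = [2·0.16 + 3·0.2] / 0.36
 = 0.92 / 0.36
 = 23/9

2.556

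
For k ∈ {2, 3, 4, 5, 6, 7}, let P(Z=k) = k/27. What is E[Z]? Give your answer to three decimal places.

E[Z] = Σ z·P(Z=z)
 = 2·2/27 + 3·1/9 + 4·4/27 + 5·5/27 + 6·2/9 + 7·7/27
 = 4/27 + 1/3 + 16/27 + 25/27 + 4/3 + 49/27
 = 139/27

5.148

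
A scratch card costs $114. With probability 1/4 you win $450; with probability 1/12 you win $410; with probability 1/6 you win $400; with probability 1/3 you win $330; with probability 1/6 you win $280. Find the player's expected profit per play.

256

E[payout] = 450·1/4 + 410·1/12 + 400·1/6 + 330·1/3 + 280·1/6
 = 225/2 + 205/6 + 200/3 + 110 + 140/3
 = 370
Net = 370 - 114 = 256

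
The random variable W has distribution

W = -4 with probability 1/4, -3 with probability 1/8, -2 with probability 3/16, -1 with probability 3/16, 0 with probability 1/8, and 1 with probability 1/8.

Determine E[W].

E[W] = Σ w·P(W=w)
 = (-4)·1/4 + (-3)·1/8 + (-2)·3/16 + (-1)·3/16 + 0·1/8 + 1·1/8
 = (-1) + (-3/8) + (-3/8) + (-3/16) + 0 + 1/8
 = -29/16

-1.8125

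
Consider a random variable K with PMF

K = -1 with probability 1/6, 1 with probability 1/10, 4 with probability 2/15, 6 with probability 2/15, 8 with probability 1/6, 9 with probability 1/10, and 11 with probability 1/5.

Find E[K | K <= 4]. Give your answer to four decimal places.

P(K <= 4) = 1/6 + 1/10 + 2/15 = 2/5.
E[K | K <= 4] = [(-1)·1/6 + 1·1/10 + 4·2/15] / (2/5)
 = 7/15 / (2/5)
 = 7/6

1.1667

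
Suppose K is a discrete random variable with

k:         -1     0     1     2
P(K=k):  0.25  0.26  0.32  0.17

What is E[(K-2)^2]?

E[(K-2)^2] = Σ (k-2)^2·P(K=k)
 = 9·0.25 + 4·0.26 + 1·0.32 + 0·0.17
 = 2.25 + 1.04 + 0.32 + 0
 = 3.61

3.61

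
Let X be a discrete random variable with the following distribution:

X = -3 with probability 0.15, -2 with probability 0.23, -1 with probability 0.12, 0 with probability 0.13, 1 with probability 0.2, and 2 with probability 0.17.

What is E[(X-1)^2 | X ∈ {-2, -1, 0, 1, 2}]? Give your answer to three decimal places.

P(X ∈ {-2, -1, 0, 1, 2}) = 0.23 + 0.12 + 0.13 + 0.2 + 0.17 = 0.85.
E[(X-1)^2 | X ∈ {-2, -1, 0, 1, 2}] = [9·0.23 + 4·0.12 + 1·0.13 + 0·0.2 + 1·0.17] / 0.85
 = 2.85 / 0.85
 = 57/17

3.353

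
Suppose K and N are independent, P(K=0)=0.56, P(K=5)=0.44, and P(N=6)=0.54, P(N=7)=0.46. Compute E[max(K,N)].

6.46

E[max(K,N)] = Σ_k Σ_n max(k,n) · P(K=k)P(N=n)
 = 6·0.3024 + 7·0.2576 + 6·0.2376 + 7·0.2024
 = 1.8144 + 1.8032 + 1.4256 + 1.4168
 = 6.46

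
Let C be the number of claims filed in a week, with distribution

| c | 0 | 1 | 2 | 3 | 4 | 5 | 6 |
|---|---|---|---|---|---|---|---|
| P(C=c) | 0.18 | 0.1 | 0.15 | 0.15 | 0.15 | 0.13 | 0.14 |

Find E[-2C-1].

E[-2C-1] = Σ (-2c-1)·P(C=c)
 = (-1)·0.18 + (-3)·0.1 + (-5)·0.15 + (-7)·0.15 + (-9)·0.15 + (-11)·0.13 + (-13)·0.14
 = (-0.18) + (-0.3) + (-0.75) + (-1.05) + (-1.35) + (-1.43) + (-1.82)
 = -6.88

-6.88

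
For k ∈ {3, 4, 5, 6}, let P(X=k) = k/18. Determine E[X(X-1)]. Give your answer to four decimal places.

19.2222

E[X(X-1)] = Σ x(x-1)·P(X=x)
 = 6·1/6 + 12·2/9 + 20·5/18 + 30·1/3
 = 1 + 8/3 + 50/9 + 10
 = 173/9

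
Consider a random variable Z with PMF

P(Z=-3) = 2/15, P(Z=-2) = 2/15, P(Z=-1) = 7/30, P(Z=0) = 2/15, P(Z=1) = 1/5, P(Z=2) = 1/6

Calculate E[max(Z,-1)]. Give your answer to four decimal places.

E[max(Z,-1)] = Σ max(z,-1)·P(Z=z)
 = (-1)·2/15 + (-1)·2/15 + (-1)·7/30 + 0·2/15 + 1·1/5 + 2·1/6
 = (-2/15) + (-2/15) + (-7/30) + 0 + 1/5 + 1/3
 = 1/30

0.0333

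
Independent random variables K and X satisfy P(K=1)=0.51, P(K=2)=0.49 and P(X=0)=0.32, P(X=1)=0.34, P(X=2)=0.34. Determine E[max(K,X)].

1.6634

E[max(K,X)] = Σ_k Σ_x max(k,x) · P(K=k)P(X=x)
 = 1·0.1632 + 1·0.1734 + 2·0.1734 + 2·0.1568 + 2·0.1666 + 2·0.1666
 = 0.1632 + 0.1734 + 0.3468 + 0.3136 + 0.3332 + 0.3332
 = 1.6634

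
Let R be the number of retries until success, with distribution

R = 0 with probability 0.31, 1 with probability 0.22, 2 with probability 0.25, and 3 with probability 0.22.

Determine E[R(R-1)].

1.82

E[R(R-1)] = Σ r(r-1)·P(R=r)
 = 0·0.31 + 0·0.22 + 2·0.25 + 6·0.22
 = 0 + 0 + 0.5 + 1.32
 = 1.82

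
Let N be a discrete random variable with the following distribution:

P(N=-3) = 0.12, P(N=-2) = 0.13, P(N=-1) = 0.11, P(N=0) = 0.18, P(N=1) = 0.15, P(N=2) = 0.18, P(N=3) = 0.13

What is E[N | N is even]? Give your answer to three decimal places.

P(N is even) = 0.13 + 0.18 + 0.18 = 0.49.
E[N | N is even] = [(-2)·0.13 + 0·0.18 + 2·0.18] / 0.49
 = 0.1 / 0.49
 = 10/49

0.204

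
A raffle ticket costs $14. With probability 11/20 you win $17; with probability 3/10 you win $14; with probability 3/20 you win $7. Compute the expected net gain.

0.6

E[payout] = 17·11/20 + 14·3/10 + 7·3/20
 = 187/20 + 21/5 + 21/20
 = 73/5
Net = 73/5 - 14 = 3/5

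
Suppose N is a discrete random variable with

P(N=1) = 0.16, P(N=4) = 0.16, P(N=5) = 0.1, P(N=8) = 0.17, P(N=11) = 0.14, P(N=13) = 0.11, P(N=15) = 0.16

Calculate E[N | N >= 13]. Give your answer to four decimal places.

P(N >= 13) = 0.11 + 0.16 = 0.27.
E[N | N >= 13] = [13·0.11 + 15·0.16] / 0.27
 = 3.83 / 0.27
 = 383/27

14.1852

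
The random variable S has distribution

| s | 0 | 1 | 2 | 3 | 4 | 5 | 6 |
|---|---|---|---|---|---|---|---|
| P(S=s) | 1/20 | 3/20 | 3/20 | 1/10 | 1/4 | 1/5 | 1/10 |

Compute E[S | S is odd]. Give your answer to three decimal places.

P(S is odd) = 3/20 + 1/10 + 1/5 = 9/20.
E[S | S is odd] = [1·3/20 + 3·1/10 + 5·1/5] / (9/20)
 = 29/20 / (9/20)
 = 29/9

3.222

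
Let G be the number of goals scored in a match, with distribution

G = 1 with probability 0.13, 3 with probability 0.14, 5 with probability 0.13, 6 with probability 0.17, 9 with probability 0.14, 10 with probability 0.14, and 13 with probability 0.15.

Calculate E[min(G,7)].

E[min(G,7)] = Σ min(g,7)·P(G=g)
 = 1·0.13 + 3·0.14 + 5·0.13 + 6·0.17 + 7·0.14 + 7·0.14 + 7·0.15
 = 0.13 + 0.42 + 0.65 + 1.02 + 0.98 + 0.98 + 1.05
 = 5.23

5.23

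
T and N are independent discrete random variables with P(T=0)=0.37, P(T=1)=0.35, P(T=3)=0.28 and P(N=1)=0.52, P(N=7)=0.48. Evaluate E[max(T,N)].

E[max(T,N)] = Σ_t Σ_n max(t,n) · P(T=t)P(N=n)
 = 1·0.1924 + 7·0.1776 + 1·0.182 + 7·0.168 + 3·0.1456 + 7·0.1344
 = 0.1924 + 1.2432 + 0.182 + 1.176 + 0.4368 + 0.9408
 = 4.1712

4.1712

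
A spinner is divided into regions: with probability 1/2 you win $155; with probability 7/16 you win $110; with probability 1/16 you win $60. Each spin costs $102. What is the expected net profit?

27.375

E[payout] = 155·1/2 + 110·7/16 + 60·1/16
 = 155/2 + 385/8 + 15/4
 = 1035/8
Net = 1035/8 - 102 = 219/8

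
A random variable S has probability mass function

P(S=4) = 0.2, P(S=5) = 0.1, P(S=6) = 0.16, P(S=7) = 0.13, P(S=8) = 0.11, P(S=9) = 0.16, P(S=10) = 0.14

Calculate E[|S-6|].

E[|S-6|] = Σ |s-6|·P(S=s)
 = 2·0.2 + 1·0.1 + 0·0.16 + 1·0.13 + 2·0.11 + 3·0.16 + 4·0.14
 = 0.4 + 0.1 + 0 + 0.13 + 0.22 + 0.48 + 0.56
 = 1.89

1.89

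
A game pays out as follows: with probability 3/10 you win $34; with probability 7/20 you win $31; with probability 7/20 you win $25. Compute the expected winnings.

E[payout] = 34·3/10 + 31·7/20 + 25·7/20
 = 51/5 + 217/20 + 35/4
 = 149/5

29.8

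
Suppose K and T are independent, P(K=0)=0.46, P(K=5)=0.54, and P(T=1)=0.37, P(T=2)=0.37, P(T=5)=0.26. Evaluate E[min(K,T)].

E[min(K,T)] = Σ_k Σ_t min(k,t) · P(K=k)P(T=t)
 = 0·0.1702 + 0·0.1702 + 0·0.1196 + 1·0.1998 + 2·0.1998 + 5·0.1404
 = 0 + 0 + 0 + 0.1998 + 0.3996 + 0.702
 = 1.3014

1.3014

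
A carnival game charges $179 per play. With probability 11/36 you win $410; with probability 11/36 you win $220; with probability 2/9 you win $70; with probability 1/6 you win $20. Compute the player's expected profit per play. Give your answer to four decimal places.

32.3889

E[payout] = 410·11/36 + 220·11/36 + 70·2/9 + 20·1/6
 = 2255/18 + 605/9 + 140/9 + 10/3
 = 3805/18
Net = 3805/18 - 179 = 583/18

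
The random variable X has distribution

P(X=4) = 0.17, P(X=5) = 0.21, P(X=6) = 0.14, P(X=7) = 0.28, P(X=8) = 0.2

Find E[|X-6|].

1.23

E[|X-6|] = Σ |x-6|·P(X=x)
 = 2·0.17 + 1·0.21 + 0·0.14 + 1·0.28 + 2·0.2
 = 0.34 + 0.21 + 0 + 0.28 + 0.4
 = 1.23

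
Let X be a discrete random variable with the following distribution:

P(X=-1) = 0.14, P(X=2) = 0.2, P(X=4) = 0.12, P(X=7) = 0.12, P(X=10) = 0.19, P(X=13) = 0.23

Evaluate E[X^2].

E[X^2] = Σ x^2·P(X=x)
 = 1·0.14 + 4·0.2 + 16·0.12 + 49·0.12 + 100·0.19 + 169·0.23
 = 0.14 + 0.8 + 1.92 + 5.88 + 19 + 38.87
 = 66.61

66.61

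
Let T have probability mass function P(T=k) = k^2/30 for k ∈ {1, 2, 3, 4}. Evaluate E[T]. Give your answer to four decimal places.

3.3333

E[T] = Σ t·P(T=t)
 = 1·1/30 + 2·2/15 + 3·3/10 + 4·8/15
 = 1/30 + 4/15 + 9/10 + 32/15
 = 10/3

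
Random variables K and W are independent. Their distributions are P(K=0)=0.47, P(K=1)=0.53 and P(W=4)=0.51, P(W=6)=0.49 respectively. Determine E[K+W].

E[K+W] = Σ_k Σ_w (k+w) · P(K=k)P(W=w)
 = 4·0.2397 + 6·0.2303 + 5·0.2703 + 7·0.2597
 = 0.9588 + 1.3818 + 1.3515 + 1.8179
 = 5.51

5.51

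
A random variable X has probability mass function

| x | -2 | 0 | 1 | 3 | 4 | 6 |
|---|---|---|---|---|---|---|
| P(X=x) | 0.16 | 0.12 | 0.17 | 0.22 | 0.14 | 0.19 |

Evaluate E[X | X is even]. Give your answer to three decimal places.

2.262

P(X is even) = 0.16 + 0.12 + 0.14 + 0.19 = 0.61.
E[X | X is even] = [(-2)·0.16 + 0·0.12 + 4·0.14 + 6·0.19] / 0.61
 = 1.38 / 0.61
 = 138/61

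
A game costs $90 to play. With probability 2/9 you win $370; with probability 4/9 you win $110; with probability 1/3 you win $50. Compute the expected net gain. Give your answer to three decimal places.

57.778

E[payout] = 370·2/9 + 110·4/9 + 50·1/3
 = 740/9 + 440/9 + 50/3
 = 1330/9
Net = 1330/9 - 90 = 520/9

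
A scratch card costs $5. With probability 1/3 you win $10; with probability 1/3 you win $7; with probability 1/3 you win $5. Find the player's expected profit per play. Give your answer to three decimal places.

2.333

E[payout] = 10·1/3 + 7·1/3 + 5·1/3
 = 10/3 + 7/3 + 5/3
 = 22/3
Net = 22/3 - 5 = 7/3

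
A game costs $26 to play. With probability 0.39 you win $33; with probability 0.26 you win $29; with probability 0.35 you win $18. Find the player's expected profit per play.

E[payout] = 33·0.39 + 29·0.26 + 18·0.35
 = 12.87 + 7.54 + 6.3
 = 26.71
Net = 26.71 - 26 = 0.71

0.71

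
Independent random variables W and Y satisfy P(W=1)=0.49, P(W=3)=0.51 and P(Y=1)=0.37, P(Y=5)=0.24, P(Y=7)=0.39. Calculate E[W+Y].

E[W+Y] = Σ_w Σ_y (w+y) · P(W=w)P(Y=y)
 = 2·0.1813 + 6·0.1176 + 8·0.1911 + 4·0.1887 + 8·0.1224 + 10·0.1989
 = 0.3626 + 0.7056 + 1.5288 + 0.7548 + 0.9792 + 1.989
 = 6.32

6.32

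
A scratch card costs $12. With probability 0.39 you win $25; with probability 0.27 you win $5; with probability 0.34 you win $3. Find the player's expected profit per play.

0.12

E[payout] = 25·0.39 + 5·0.27 + 3·0.34
 = 9.75 + 1.35 + 1.02
 = 12.12
Net = 12.12 - 12 = 0.12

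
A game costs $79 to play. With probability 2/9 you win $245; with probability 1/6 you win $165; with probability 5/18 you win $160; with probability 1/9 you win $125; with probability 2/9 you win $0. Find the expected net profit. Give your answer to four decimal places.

61.2778

E[payout] = 245·2/9 + 165·1/6 + 160·5/18 + 125·1/9 + 0·2/9
 = 490/9 + 55/2 + 400/9 + 125/9 + 0
 = 2525/18
Net = 2525/18 - 79 = 1103/18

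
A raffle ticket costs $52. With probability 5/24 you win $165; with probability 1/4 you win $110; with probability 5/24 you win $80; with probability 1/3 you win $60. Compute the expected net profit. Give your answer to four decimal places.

46.5417

E[payout] = 165·5/24 + 110·1/4 + 80·5/24 + 60·1/3
 = 275/8 + 55/2 + 50/3 + 20
 = 2365/24
Net = 2365/24 - 52 = 1117/24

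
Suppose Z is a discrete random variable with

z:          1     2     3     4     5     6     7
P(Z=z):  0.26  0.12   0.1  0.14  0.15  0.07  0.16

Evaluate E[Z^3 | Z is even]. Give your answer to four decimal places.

75.8788

P(Z is even) = 0.12 + 0.14 + 0.07 = 0.33.
E[Z^3 | Z is even] = [8·0.12 + 64·0.14 + 216·0.07] / 0.33
 = 25.04 / 0.33
 = 2504/33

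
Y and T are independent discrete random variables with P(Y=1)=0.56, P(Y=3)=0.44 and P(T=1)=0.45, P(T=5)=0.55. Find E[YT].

6.016

E[YT] = Σ_y Σ_t yt · P(Y=y)P(T=t)
 = 1·0.252 + 5·0.308 + 3·0.198 + 15·0.242
 = 0.252 + 1.54 + 0.594 + 3.63
 = 6.016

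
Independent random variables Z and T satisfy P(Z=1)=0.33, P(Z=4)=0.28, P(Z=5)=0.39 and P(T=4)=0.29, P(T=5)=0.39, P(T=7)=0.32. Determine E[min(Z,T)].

E[min(Z,T)] = Σ_z Σ_t min(z,t) · P(Z=z)P(T=t)
 = 1·0.0957 + 1·0.1287 + 1·0.1056 + 4·0.0812 + 4·0.1092 + 4·0.0896 + 4·0.1131 + 5·0.1521 + 5·0.1248
 = 0.0957 + 0.1287 + 0.1056 + 0.3248 + 0.4368 + 0.3584 + 0.4524 + 0.7605 + 0.624
 = 3.2869

3.2869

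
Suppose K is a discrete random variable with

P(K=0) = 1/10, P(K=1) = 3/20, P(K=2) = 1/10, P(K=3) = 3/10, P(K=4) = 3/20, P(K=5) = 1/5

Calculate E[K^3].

43.65

E[K^3] = Σ k^3·P(K=k)
 = 0·1/10 + 1·3/20 + 8·1/10 + 27·3/10 + 64·3/20 + 125·1/5
 = 0 + 3/20 + 4/5 + 81/10 + 48/5 + 25
 = 873/20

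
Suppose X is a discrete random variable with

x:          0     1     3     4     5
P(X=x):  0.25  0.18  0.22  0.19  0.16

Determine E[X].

E[X] = Σ x·P(X=x)
 = 0·0.25 + 1·0.18 + 3·0.22 + 4·0.19 + 5·0.16
 = 0 + 0.18 + 0.66 + 0.76 + 0.8
 = 2.4

2.4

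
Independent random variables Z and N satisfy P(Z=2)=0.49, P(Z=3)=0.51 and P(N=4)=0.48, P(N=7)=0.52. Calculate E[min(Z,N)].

2.51

E[min(Z,N)] = Σ_z Σ_n min(z,n) · P(Z=z)P(N=n)
 = 2·0.2352 + 2·0.2548 + 3·0.2448 + 3·0.2652
 = 0.4704 + 0.5096 + 0.7344 + 0.7956
 = 2.51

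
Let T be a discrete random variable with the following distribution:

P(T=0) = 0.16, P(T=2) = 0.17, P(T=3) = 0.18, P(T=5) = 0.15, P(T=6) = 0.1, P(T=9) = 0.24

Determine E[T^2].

29.09

E[T^2] = Σ t^2·P(T=t)
 = 0·0.16 + 4·0.17 + 9·0.18 + 25·0.15 + 36·0.1 + 81·0.24
 = 0 + 0.68 + 1.62 + 3.75 + 3.6 + 19.44
 = 29.09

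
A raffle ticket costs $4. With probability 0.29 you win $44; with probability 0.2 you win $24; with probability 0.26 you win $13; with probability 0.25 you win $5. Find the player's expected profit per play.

18.19

E[payout] = 44·0.29 + 24·0.2 + 13·0.26 + 5·0.25
 = 12.76 + 4.8 + 3.38 + 1.25
 = 22.19
Net = 22.19 - 4 = 18.19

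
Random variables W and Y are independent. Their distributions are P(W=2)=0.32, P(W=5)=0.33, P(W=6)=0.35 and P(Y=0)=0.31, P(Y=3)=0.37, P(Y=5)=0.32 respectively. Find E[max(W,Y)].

4.8156

E[max(W,Y)] = Σ_w Σ_y max(w,y) · P(W=w)P(Y=y)
 = 2·0.0992 + 3·0.1184 + 5·0.1024 + 5·0.1023 + 5·0.1221 + 5·0.1056 + 6·0.1085 + 6·0.1295 + 6·0.112
 = 0.1984 + 0.3552 + 0.512 + 0.5115 + 0.6105 + 0.528 + 0.651 + 0.777 + 0.672
 = 4.8156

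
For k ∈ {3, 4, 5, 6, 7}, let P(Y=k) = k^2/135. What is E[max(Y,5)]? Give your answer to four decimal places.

E[max(Y,5)] = Σ max(y,5)·P(Y=y)
 = 5·1/15 + 5·16/135 + 5·5/27 + 6·4/15 + 7·49/135
 = 1/3 + 16/27 + 25/27 + 8/5 + 343/135
 = 809/135

5.9926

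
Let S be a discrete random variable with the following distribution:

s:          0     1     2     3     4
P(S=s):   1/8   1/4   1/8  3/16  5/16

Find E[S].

2.3125

E[S] = Σ s·P(S=s)
 = 0·1/8 + 1·1/4 + 2·1/8 + 3·3/16 + 4·5/16
 = 0 + 1/4 + 1/4 + 9/16 + 5/4
 = 37/16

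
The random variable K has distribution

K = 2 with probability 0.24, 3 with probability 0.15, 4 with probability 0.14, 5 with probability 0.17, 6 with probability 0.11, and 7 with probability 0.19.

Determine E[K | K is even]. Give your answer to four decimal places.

P(K is even) = 0.24 + 0.14 + 0.11 = 0.49.
E[K | K is even] = [2·0.24 + 4·0.14 + 6·0.11] / 0.49
 = 1.7 / 0.49
 = 170/49

3.4694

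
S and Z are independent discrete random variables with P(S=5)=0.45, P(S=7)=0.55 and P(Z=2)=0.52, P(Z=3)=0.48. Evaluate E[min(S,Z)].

2.48

E[min(S,Z)] = Σ_s Σ_z min(s,z) · P(S=s)P(Z=z)
 = 2·0.234 + 3·0.216 + 2·0.286 + 3·0.264
 = 0.468 + 0.648 + 0.572 + 0.792
 = 2.48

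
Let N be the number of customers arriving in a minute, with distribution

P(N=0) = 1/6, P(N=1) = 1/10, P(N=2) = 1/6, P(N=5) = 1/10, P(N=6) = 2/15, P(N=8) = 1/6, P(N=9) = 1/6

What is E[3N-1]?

E[3N-1] = Σ (3n-1)·P(N=n)
 = (-1)·1/6 + 2·1/10 + 5·1/6 + 14·1/10 + 17·2/15 + 23·1/6 + 26·1/6
 = (-1/6) + 1/5 + 5/6 + 7/5 + 34/15 + 23/6 + 13/3
 = 127/10

12.7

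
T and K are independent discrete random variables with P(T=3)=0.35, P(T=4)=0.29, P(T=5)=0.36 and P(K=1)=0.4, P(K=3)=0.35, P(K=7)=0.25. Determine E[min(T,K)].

2.4525

E[min(T,K)] = Σ_t Σ_k min(t,k) · P(T=t)P(K=k)
 = 1·0.14 + 3·0.1225 + 3·0.0875 + 1·0.116 + 3·0.1015 + 4·0.0725 + 1·0.144 + 3·0.126 + 5·0.09
 = 0.14 + 0.3675 + 0.2625 + 0.116 + 0.3045 + 0.29 + 0.144 + 0.378 + 0.45
 = 2.4525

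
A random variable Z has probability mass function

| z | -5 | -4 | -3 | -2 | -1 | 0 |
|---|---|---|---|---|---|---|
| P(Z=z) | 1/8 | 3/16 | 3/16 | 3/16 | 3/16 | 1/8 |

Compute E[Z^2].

E[Z^2] = Σ z^2·P(Z=z)
 = 25·1/8 + 16·3/16 + 9·3/16 + 4·3/16 + 1·3/16 + 0·1/8
 = 25/8 + 3 + 27/16 + 3/4 + 3/16 + 0
 = 35/4

8.75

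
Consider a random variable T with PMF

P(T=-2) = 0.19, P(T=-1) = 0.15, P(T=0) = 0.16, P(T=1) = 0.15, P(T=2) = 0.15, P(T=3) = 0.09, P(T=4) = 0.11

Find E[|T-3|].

2.59

E[|T-3|] = Σ |t-3|·P(T=t)
 = 5·0.19 + 4·0.15 + 3·0.16 + 2·0.15 + 1·0.15 + 0·0.09 + 1·0.11
 = 0.95 + 0.6 + 0.48 + 0.3 + 0.15 + 0 + 0.11
 = 2.59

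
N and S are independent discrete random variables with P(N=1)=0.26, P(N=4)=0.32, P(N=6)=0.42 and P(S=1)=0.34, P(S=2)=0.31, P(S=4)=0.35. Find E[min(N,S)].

E[min(N,S)] = Σ_n Σ_s min(n,s) · P(N=n)P(S=s)
 = 1·0.0884 + 1·0.0806 + 1·0.091 + 1·0.1088 + 2·0.0992 + 4·0.112 + 1·0.1428 + 2·0.1302 + 4·0.147
 = 0.0884 + 0.0806 + 0.091 + 0.1088 + 0.1984 + 0.448 + 0.1428 + 0.2604 + 0.588
 = 2.0064

2.0064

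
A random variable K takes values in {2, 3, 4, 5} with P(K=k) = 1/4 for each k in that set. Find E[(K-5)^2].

E[(K-5)^2] = Σ (k-5)^2·P(K=k)
 = 9·1/4 + 4·1/4 + 1·1/4 + 0·1/4
 = 9/4 + 1 + 1/4 + 0
 = 7/2

3.5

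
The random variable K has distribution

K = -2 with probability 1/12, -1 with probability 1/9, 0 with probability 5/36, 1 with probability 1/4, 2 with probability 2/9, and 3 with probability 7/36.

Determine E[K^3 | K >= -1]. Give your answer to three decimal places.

P(K >= -1) = 1/9 + 5/36 + 1/4 + 2/9 + 7/36 = 11/12.
E[K^3 | K >= -1] = [(-1)·1/9 + 0·5/36 + 1·1/4 + 8·2/9 + 27·7/36] / (11/12)
 = 43/6 / (11/12)
 = 86/11

7.818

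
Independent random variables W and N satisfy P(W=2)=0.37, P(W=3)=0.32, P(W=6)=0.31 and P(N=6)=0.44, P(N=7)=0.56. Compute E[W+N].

E[W+N] = Σ_w Σ_n (w+n) · P(W=w)P(N=n)
 = 8·0.1628 + 9·0.2072 + 9·0.1408 + 10·0.1792 + 12·0.1364 + 13·0.1736
 = 1.3024 + 1.8648 + 1.2672 + 1.792 + 1.6368 + 2.2568
 = 10.12

10.12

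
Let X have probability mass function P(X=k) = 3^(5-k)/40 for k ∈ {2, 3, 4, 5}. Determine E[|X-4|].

E[|X-4|] = Σ |x-4|·P(X=x)
 = 2·27/40 + 1·9/40 + 0·3/40 + 1·1/40
 = 27/20 + 9/40 + 0 + 1/40
 = 8/5

1.6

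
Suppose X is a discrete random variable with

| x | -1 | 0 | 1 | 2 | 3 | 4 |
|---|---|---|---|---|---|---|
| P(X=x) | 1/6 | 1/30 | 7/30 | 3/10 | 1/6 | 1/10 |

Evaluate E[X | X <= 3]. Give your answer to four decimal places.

P(X <= 3) = 1/6 + 1/30 + 7/30 + 3/10 + 1/6 = 9/10.
E[X | X <= 3] = [(-1)·1/6 + 0·1/30 + 1·7/30 + 2·3/10 + 3·1/6] / (9/10)
 = 7/6 / (9/10)
 = 35/27

1.2963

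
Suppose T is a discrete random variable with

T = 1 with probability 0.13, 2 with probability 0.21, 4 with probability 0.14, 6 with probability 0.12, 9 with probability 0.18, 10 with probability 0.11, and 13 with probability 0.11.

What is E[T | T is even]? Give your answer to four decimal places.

4.8276

P(T is even) = 0.21 + 0.14 + 0.12 + 0.11 = 0.58.
E[T | T is even] = [2·0.21 + 4·0.14 + 6·0.12 + 10·0.11] / 0.58
 = 2.8 / 0.58
 = 140/29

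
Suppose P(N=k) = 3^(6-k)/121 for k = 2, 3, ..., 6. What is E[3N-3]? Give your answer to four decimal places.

E[3N-3] = Σ (3n-3)·P(N=n)
 = 3·81/121 + 6·27/121 + 9·9/121 + 12·3/121 + 15·1/121
 = 243/121 + 162/121 + 81/121 + 36/121 + 15/121
 = 537/121

4.4380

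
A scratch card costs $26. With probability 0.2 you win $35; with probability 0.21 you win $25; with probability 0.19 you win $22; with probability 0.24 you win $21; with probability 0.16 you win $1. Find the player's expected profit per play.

E[payout] = 35·0.2 + 25·0.21 + 22·0.19 + 21·0.24 + 1·0.16
 = 7 + 5.25 + 4.18 + 5.04 + 0.16
 = 21.63
Net = 21.63 - 26 = -4.37

-4.37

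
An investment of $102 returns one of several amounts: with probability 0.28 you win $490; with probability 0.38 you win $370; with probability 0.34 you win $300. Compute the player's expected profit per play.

E[payout] = 490·0.28 + 370·0.38 + 300·0.34
 = 137.2 + 140.6 + 102
 = 379.8
Net = 379.8 - 102 = 277.8

277.8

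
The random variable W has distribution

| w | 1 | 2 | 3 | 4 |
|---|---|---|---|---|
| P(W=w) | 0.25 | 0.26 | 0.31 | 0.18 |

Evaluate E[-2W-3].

E[-2W-3] = Σ (-2w-3)·P(W=w)
 = (-5)·0.25 + (-7)·0.26 + (-9)·0.31 + (-11)·0.18
 = (-1.25) + (-1.82) + (-2.79) + (-1.98)
 = -7.84

-7.84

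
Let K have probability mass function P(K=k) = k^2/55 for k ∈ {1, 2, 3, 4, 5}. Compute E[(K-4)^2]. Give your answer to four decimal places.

1.0727

E[(K-4)^2] = Σ (k-4)^2·P(K=k)
 = 9·1/55 + 4·4/55 + 1·9/55 + 0·16/55 + 1·5/11
 = 9/55 + 16/55 + 9/55 + 0 + 5/11
 = 59/55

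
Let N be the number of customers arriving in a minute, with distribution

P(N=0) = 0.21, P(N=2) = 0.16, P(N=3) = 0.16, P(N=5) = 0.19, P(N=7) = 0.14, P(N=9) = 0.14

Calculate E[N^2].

25.03

E[N^2] = Σ n^2·P(N=n)
 = 0·0.21 + 4·0.16 + 9·0.16 + 25·0.19 + 49·0.14 + 81·0.14
 = 0 + 0.64 + 1.44 + 4.75 + 6.86 + 11.34
 = 25.03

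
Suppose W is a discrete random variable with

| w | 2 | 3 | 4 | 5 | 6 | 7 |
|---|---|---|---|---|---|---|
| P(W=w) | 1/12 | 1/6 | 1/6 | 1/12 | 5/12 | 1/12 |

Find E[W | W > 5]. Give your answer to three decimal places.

6.167

P(W > 5) = 5/12 + 1/12 = 1/2.
E[W | W > 5] = [6·5/12 + 7·1/12] / (1/2)
 = 37/12 / (1/2)
 = 37/6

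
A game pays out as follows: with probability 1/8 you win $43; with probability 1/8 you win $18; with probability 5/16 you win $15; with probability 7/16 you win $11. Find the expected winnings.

17.125

E[payout] = 43·1/8 + 18·1/8 + 15·5/16 + 11·7/16
 = 43/8 + 9/4 + 75/16 + 77/16
 = 137/8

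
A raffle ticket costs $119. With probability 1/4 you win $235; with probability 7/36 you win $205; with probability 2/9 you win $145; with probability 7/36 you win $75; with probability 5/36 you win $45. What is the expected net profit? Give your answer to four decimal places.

E[payout] = 235·1/4 + 205·7/36 + 145·2/9 + 75·7/36 + 45·5/36
 = 235/4 + 1435/36 + 290/9 + 175/12 + 25/4
 = 455/3
Net = 455/3 - 119 = 98/3

32.6667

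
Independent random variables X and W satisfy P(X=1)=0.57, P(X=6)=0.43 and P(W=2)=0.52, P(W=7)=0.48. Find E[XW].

E[XW] = Σ_x Σ_w xw · P(X=x)P(W=w)
 = 2·0.2964 + 7·0.2736 + 12·0.2236 + 42·0.2064
 = 0.5928 + 1.9152 + 2.6832 + 8.6688
 = 13.86

13.86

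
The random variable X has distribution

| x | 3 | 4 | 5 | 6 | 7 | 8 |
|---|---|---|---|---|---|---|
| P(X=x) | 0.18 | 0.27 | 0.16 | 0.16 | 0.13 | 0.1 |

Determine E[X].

5.09

E[X] = Σ x·P(X=x)
 = 3·0.18 + 4·0.27 + 5·0.16 + 6·0.16 + 7·0.13 + 8·0.1
 = 0.54 + 1.08 + 0.8 + 0.96 + 0.91 + 0.8
 = 5.09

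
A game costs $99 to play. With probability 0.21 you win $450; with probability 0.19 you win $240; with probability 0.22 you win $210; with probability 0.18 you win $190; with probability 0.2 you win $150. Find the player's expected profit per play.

E[payout] = 450·0.21 + 240·0.19 + 210·0.22 + 190·0.18 + 150·0.2
 = 94.5 + 45.6 + 46.2 + 34.2 + 30
 = 250.5
Net = 250.5 - 99 = 151.5

151.5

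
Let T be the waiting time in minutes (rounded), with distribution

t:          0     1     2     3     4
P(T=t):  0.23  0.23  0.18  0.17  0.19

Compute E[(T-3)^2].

3.36

E[(T-3)^2] = Σ (t-3)^2·P(T=t)
 = 9·0.23 + 4·0.23 + 1·0.18 + 0·0.17 + 1·0.19
 = 2.07 + 0.92 + 0.18 + 0 + 0.19
 = 3.36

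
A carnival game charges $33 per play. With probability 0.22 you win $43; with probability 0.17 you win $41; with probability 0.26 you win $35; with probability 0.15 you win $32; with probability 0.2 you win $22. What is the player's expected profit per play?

E[payout] = 43·0.22 + 41·0.17 + 35·0.26 + 32·0.15 + 22·0.2
 = 9.46 + 6.97 + 9.1 + 4.8 + 4.4
 = 34.73
Net = 34.73 - 33 = 1.73

1.73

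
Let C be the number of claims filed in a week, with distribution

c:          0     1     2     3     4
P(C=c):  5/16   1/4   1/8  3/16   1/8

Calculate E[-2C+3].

-0.125

E[-2C+3] = Σ (-2c+3)·P(C=c)
 = 3·5/16 + 1·1/4 + (-1)·1/8 + (-3)·3/16 + (-5)·1/8
 = 15/16 + 1/4 + (-1/8) + (-9/16) + (-5/8)
 = -1/8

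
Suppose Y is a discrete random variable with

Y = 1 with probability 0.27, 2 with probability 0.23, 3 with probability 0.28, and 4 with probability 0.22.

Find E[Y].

2.45

E[Y] = Σ y·P(Y=y)
 = 1·0.27 + 2·0.23 + 3·0.28 + 4·0.22
 = 0.27 + 0.46 + 0.84 + 0.88
 = 2.45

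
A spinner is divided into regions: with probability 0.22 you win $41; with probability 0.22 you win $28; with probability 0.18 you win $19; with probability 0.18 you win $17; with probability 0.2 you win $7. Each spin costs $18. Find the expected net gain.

E[payout] = 41·0.22 + 28·0.22 + 19·0.18 + 17·0.18 + 7·0.2
 = 9.02 + 6.16 + 3.42 + 3.06 + 1.4
 = 23.06
Net = 23.06 - 18 = 5.06

5.06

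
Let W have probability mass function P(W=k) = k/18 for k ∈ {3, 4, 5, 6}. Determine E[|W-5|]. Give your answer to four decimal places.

0.8889

E[|W-5|] = Σ |w-5|·P(W=w)
 = 2·1/6 + 1·2/9 + 0·5/18 + 1·1/3
 = 1/3 + 2/9 + 0 + 1/3
 = 8/9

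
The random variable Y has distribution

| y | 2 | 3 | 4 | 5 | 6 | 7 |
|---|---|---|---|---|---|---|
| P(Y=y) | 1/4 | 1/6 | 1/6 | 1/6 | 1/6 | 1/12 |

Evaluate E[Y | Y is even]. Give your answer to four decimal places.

3.7143

P(Y is even) = 1/4 + 1/6 + 1/6 = 7/12.
E[Y | Y is even] = [2·1/4 + 4·1/6 + 6·1/6] / (7/12)
 = 13/6 / (7/12)
 = 26/7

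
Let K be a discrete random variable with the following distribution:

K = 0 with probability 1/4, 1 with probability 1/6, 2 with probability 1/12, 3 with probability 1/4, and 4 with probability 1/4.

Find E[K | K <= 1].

P(K <= 1) = 1/4 + 1/6 = 5/12.
E[K | K <= 1] = [0·1/4 + 1·1/6] / (5/12)
 = 1/6 / (5/12)
 = 2/5

0.4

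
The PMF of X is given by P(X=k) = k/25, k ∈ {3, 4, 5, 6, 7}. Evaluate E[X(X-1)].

25.6

E[X(X-1)] = Σ x(x-1)·P(X=x)
 = 6·3/25 + 12·4/25 + 20·1/5 + 30·6/25 + 42·7/25
 = 18/25 + 48/25 + 4 + 36/5 + 294/25
 = 128/5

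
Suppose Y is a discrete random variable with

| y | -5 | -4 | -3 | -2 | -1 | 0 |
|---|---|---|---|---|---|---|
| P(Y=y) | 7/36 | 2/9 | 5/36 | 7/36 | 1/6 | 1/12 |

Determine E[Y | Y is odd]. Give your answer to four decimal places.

-3.1111

P(Y is odd) = 7/36 + 5/36 + 1/6 = 1/2.
E[Y | Y is odd] = [(-5)·7/36 + (-3)·5/36 + (-1)·1/6] / (1/2)
 = -14/9 / (1/2)
 = -28/9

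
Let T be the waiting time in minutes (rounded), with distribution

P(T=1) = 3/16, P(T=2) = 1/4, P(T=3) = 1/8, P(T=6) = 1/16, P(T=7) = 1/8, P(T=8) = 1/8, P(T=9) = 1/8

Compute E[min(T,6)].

E[min(T,6)] = Σ min(t,6)·P(T=t)
 = 1·3/16 + 2·1/4 + 3·1/8 + 6·1/16 + 6·1/8 + 6·1/8 + 6·1/8
 = 3/16 + 1/2 + 3/8 + 3/8 + 3/4 + 3/4 + 3/4
 = 59/16

3.6875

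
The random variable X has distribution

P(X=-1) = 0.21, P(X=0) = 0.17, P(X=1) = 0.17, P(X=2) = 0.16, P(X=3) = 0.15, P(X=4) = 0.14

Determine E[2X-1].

E[2X-1] = Σ (2x-1)·P(X=x)
 = (-3)·0.21 + (-1)·0.17 + 1·0.17 + 3·0.16 + 5·0.15 + 7·0.14
 = (-0.63) + (-0.17) + 0.17 + 0.48 + 0.75 + 0.98
 = 1.58

1.58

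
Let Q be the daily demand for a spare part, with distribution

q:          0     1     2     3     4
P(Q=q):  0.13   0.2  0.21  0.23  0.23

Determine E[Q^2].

6.79

E[Q^2] = Σ q^2·P(Q=q)
 = 0·0.13 + 1·0.2 + 4·0.21 + 9·0.23 + 16·0.23
 = 0 + 0.2 + 0.84 + 2.07 + 3.68
 = 6.79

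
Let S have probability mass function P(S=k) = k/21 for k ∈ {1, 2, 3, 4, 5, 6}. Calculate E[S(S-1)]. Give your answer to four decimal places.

16.6667

E[S(S-1)] = Σ s(s-1)·P(S=s)
 = 0·1/21 + 2·2/21 + 6·1/7 + 12·4/21 + 20·5/21 + 30·2/7
 = 0 + 4/21 + 6/7 + 16/7 + 100/21 + 60/7
 = 50/3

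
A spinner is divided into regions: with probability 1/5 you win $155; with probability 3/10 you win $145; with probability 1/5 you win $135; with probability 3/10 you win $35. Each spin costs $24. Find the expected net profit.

88

E[payout] = 155·1/5 + 145·3/10 + 135·1/5 + 35·3/10
 = 31 + 87/2 + 27 + 21/2
 = 112
Net = 112 - 24 = 88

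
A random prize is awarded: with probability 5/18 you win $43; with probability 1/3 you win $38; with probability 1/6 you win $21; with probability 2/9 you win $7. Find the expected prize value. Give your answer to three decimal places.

29.667

E[payout] = 43·5/18 + 38·1/3 + 21·1/6 + 7·2/9
 = 215/18 + 38/3 + 7/2 + 14/9
 = 89/3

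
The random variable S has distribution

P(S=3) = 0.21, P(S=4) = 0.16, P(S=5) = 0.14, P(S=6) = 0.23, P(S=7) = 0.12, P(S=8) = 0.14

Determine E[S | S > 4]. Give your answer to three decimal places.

6.413

P(S > 4) = 0.14 + 0.23 + 0.12 + 0.14 = 0.63.
E[S | S > 4] = [5·0.14 + 6·0.23 + 7·0.12 + 8·0.14] / 0.63
 = 4.04 / 0.63
 = 404/63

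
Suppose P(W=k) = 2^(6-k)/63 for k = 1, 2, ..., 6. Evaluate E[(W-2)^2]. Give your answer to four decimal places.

E[(W-2)^2] = Σ (w-2)^2·P(W=w)
 = 1·32/63 + 0·16/63 + 1·8/63 + 4·4/63 + 9·2/63 + 16·1/63
 = 32/63 + 0 + 8/63 + 16/63 + 2/7 + 16/63
 = 10/7

1.4286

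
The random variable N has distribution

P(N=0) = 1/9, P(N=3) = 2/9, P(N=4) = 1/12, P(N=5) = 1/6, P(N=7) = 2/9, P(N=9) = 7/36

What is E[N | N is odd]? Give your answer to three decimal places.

P(N is odd) = 2/9 + 1/6 + 2/9 + 7/36 = 29/36.
E[N | N is odd] = [3·2/9 + 5·1/6 + 7·2/9 + 9·7/36] / (29/36)
 = 173/36 / (29/36)
 = 173/29

5.966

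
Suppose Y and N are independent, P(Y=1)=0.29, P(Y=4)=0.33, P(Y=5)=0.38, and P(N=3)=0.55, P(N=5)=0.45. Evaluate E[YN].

E[YN] = Σ_y Σ_n yn · P(Y=y)P(N=n)
 = 3·0.1595 + 5·0.1305 + 12·0.1815 + 20·0.1485 + 15·0.209 + 25·0.171
 = 0.4785 + 0.6525 + 2.178 + 2.97 + 3.135 + 4.275
 = 13.689

13.689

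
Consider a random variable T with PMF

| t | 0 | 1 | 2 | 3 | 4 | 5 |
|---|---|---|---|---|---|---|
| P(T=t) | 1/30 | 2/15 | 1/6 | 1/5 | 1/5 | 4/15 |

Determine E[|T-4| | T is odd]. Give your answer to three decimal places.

P(T is odd) = 2/15 + 1/5 + 4/15 = 3/5.
E[|T-4| | T is odd] = [3·2/15 + 1·1/5 + 1·4/15] / (3/5)
 = 13/15 / (3/5)
 = 13/9

1.444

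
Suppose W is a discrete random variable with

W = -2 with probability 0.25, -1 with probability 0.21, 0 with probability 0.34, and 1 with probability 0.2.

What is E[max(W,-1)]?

-0.26

E[max(W,-1)] = Σ max(w,-1)·P(W=w)
 = (-1)·0.25 + (-1)·0.21 + 0·0.34 + 1·0.2
 = (-0.25) + (-0.21) + 0 + 0.2
 = -0.26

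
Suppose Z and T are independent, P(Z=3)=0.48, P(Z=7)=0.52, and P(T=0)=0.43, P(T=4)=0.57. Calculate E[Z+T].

7.36

E[Z+T] = Σ_z Σ_t (z+t) · P(Z=z)P(T=t)
 = 3·0.2064 + 7·0.2736 + 7·0.2236 + 11·0.2964
 = 0.6192 + 1.9152 + 1.5652 + 3.2604
 = 7.36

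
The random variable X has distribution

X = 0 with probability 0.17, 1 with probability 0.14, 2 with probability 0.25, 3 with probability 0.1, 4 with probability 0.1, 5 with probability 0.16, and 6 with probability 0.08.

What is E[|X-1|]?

1.96

E[|X-1|] = Σ |x-1|·P(X=x)
 = 1·0.17 + 0·0.14 + 1·0.25 + 2·0.1 + 3·0.1 + 4·0.16 + 5·0.08
 = 0.17 + 0 + 0.25 + 0.2 + 0.3 + 0.64 + 0.4
 = 1.96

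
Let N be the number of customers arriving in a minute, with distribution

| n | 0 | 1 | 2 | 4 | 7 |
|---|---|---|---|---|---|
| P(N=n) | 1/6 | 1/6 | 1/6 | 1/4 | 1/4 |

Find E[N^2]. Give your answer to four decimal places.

E[N^2] = Σ n^2·P(N=n)
 = 0·1/6 + 1·1/6 + 4·1/6 + 16·1/4 + 49·1/4
 = 0 + 1/6 + 2/3 + 4 + 49/4
 = 205/12

17.0833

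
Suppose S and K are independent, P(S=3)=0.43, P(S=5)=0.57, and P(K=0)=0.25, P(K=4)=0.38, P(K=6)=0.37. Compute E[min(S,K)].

2.8884

E[min(S,K)] = Σ_s Σ_k min(s,k) · P(S=s)P(K=k)
 = 0·0.1075 + 3·0.1634 + 3·0.1591 + 0·0.1425 + 4·0.2166 + 5·0.2109
 = 0 + 0.4902 + 0.4773 + 0 + 0.8664 + 1.0545
 = 2.8884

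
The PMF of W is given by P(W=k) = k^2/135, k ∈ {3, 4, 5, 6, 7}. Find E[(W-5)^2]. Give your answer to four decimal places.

E[(W-5)^2] = Σ (w-5)^2·P(W=w)
 = 4·1/15 + 1·16/135 + 0·5/27 + 1·4/15 + 4·49/135
 = 4/15 + 16/135 + 0 + 4/15 + 196/135
 = 284/135

2.1037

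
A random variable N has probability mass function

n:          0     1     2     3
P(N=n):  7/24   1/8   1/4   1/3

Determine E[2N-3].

E[2N-3] = Σ (2n-3)·P(N=n)
 = (-3)·7/24 + (-1)·1/8 + 1·1/4 + 3·1/3
 = (-7/8) + (-1/8) + 1/4 + 1
 = 1/4

0.25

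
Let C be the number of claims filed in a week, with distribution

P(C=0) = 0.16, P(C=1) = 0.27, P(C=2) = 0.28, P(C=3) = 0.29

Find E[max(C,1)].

E[max(C,1)] = Σ max(c,1)·P(C=c)
 = 1·0.16 + 1·0.27 + 2·0.28 + 3·0.29
 = 0.16 + 0.27 + 0.56 + 0.87
 = 1.86

1.86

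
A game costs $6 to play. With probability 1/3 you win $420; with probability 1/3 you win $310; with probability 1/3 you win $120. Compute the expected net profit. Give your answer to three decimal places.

277.333

E[payout] = 420·1/3 + 310·1/3 + 120·1/3
 = 140 + 310/3 + 40
 = 850/3
Net = 850/3 - 6 = 832/3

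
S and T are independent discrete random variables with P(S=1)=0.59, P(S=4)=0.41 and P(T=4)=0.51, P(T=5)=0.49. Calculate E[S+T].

6.72

E[S+T] = Σ_s Σ_t (s+t) · P(S=s)P(T=t)
 = 5·0.3009 + 6·0.2891 + 8·0.2091 + 9·0.2009
 = 1.5045 + 1.7346 + 1.6728 + 1.8081
 = 6.72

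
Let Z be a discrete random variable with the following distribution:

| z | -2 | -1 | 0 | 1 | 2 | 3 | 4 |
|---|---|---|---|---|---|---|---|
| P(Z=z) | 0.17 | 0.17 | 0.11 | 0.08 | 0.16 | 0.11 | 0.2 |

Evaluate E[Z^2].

5.76

E[Z^2] = Σ z^2·P(Z=z)
 = 4·0.17 + 1·0.17 + 0·0.11 + 1·0.08 + 4·0.16 + 9·0.11 + 16·0.2
 = 0.68 + 0.17 + 0 + 0.08 + 0.64 + 0.99 + 3.2
 = 5.76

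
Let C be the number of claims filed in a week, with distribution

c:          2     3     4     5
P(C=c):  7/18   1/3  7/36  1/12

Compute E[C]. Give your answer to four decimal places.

2.9722

E[C] = Σ c·P(C=c)
 = 2·7/18 + 3·1/3 + 4·7/36 + 5·1/12
 = 7/9 + 1 + 7/9 + 5/12
 = 107/36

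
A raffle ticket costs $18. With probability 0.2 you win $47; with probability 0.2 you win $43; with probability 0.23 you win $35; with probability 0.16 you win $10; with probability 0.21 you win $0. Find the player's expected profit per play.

E[payout] = 47·0.2 + 43·0.2 + 35·0.23 + 10·0.16 + 0·0.21
 = 9.4 + 8.6 + 8.05 + 1.6 + 0
 = 27.65
Net = 27.65 - 18 = 9.65

9.65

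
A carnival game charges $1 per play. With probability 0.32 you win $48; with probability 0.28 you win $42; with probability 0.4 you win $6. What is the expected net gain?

28.52

E[payout] = 48·0.32 + 42·0.28 + 6·0.4
 = 15.36 + 11.76 + 2.4
 = 29.52
Net = 29.52 - 1 = 28.52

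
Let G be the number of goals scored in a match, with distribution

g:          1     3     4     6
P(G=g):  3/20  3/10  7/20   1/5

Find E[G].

E[G] = Σ g·P(G=g)
 = 1·3/20 + 3·3/10 + 4·7/20 + 6·1/5
 = 3/20 + 9/10 + 7/5 + 6/5
 = 73/20

3.65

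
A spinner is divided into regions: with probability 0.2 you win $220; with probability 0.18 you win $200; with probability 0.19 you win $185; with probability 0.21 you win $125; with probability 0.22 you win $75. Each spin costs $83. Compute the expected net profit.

74.9

E[payout] = 220·0.2 + 200·0.18 + 185·0.19 + 125·0.21 + 75·0.22
 = 44 + 36 + 35.15 + 26.25 + 16.5
 = 157.9
Net = 157.9 - 83 = 74.9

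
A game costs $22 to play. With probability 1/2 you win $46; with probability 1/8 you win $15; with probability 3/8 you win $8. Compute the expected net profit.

5.875

E[payout] = 46·1/2 + 15·1/8 + 8·3/8
 = 23 + 15/8 + 3
 = 223/8
Net = 223/8 - 22 = 47/8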